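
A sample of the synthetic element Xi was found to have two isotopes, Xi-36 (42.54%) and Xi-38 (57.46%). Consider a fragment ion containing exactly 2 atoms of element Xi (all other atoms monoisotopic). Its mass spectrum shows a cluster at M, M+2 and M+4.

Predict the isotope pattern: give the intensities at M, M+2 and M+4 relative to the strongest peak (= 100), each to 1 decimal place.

The 2 Xi atoms are independent, so intensities follow the terms of (0.4254 + 0.5746)^2.
P(M) = 0.4254^2 = 0.180965
P(M+2) = 2 × 0.4254^1 × 0.5746^1 = 0.488870
P(M+4) = 0.5746^2 = 0.330165
The M+2 peak is largest (0.488870); scaling to 100 gives 37.0 : 100.0 : 67.5.

37.0 : 100.0 : 67.5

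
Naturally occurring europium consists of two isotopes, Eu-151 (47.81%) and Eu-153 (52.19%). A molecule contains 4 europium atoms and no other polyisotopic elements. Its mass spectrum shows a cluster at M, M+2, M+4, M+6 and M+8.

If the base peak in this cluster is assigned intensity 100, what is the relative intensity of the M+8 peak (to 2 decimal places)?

Term probabilities: M 0.0522, M+2 0.2281, M+4 0.3736, M+6 0.2719, M+8 0.0742. Base peak = M+4.
P(M+4) = C(4,2) × 0.4781^2 × 0.5219^2 = 6 × 0.22857961 × 0.27237961 = 0.373563 (base)
P(M+8) = C(4,4) × 0.4781^0 × 0.5219^4 = 1 × 1.0000 × 0.07419065 = 0.074191
Relative intensity = 0.074191 / 0.373563 × 100 = 19.86

19.86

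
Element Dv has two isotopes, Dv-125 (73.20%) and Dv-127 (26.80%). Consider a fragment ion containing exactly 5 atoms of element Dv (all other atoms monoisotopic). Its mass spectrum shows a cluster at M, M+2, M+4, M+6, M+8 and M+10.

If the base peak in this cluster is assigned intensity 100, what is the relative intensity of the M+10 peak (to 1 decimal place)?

Binomial terms of (0.7320 + 0.2680)^5: M 0.2102, M+2 0.3847, M+4 0.2817, M+6 0.1031, M+8 0.0189, M+10 0.0014 → M+2 is the base peak.
P(M+2) = C(5,1) × 0.7320^4 × 0.2680^1 = 5 × 0.28710736 × 0.2680 = 0.384724 (base)
P(M+10) = C(5,5) × 0.7320^0 × 0.2680^5 = 1 × 1.0000 × 0.00138253 = 0.001383
Relative intensity = 0.001383 / 0.384724 × 100 = 0.4

0.4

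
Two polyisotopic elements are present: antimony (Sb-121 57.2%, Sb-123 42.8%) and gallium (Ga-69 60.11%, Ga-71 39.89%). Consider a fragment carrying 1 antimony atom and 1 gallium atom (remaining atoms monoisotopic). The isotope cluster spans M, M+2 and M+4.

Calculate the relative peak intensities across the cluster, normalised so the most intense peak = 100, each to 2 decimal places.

70.83 : 100.00 : 35.17

Antimony pattern (n=1): 0.5720 : 0.4280
Gallium pattern (n=1): 0.6011 : 0.3989
Convolve the two distributions (both contribute in 2-u steps):
  M: 0.5720×0.6011 = 0.343829
  M+2: 0.5720×0.3989 + 0.4280×0.6011 = 0.485442
  M+4: 0.4280×0.3989 = 0.170729
Scale to base peak (0.485442) = 100: 70.83 : 100.00 : 35.17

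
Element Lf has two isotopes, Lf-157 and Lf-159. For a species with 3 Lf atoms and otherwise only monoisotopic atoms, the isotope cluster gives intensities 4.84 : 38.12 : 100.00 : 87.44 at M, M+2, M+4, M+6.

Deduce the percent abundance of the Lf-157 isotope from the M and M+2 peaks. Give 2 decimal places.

Let p = fractional abundance of Lf-157. I(M+2)/I(M) = [C(3,1)·p^2·(1−p)] / p^3 = 3·(1−p)/p = 38.12/4.84 = 7.8760
(1−p)/p = 7.8760/3 = 2.6253  ⇒  p = 1/(1 + 2.6253) = 0.2758
Lf-157: 27.58%, Lf-159: 72.42%.

27.58%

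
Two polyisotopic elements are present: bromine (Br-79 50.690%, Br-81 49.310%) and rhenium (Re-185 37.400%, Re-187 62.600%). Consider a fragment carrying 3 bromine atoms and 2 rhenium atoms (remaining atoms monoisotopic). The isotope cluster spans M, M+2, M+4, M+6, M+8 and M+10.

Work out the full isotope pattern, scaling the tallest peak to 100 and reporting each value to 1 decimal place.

Bromine pattern (n=3): 0.13024674 : 0.3801026 : 0.36975457 : 0.11989609
Rhenium pattern (n=2): 0.139876 : 0.468248 : 0.391876
Convolve the two distributions (both contribute in 2-u steps):
  M: 0.13024674×0.139876 = 0.018218
  M+2: 0.13024674×0.468248 + 0.3801026×0.139876 = 0.114155
  M+4: 0.13024674×0.391876 + 0.3801026×0.468248 + 0.36975457×0.139876 = 0.280743
  M+6: 0.3801026×0.391876 + 0.36975457×0.468248 + 0.11989609×0.139876 = 0.338861
  M+8: 0.36975457×0.391876 + 0.11989609×0.468248 = 0.201039
  M+10: 0.11989609×0.391876 = 0.046984
Scale to base peak (0.338861) = 100: 5.4 : 33.7 : 82.8 : 100.0 : 59.3 : 13.9

5.4 : 33.7 : 82.8 : 100.0 : 59.3 : 13.9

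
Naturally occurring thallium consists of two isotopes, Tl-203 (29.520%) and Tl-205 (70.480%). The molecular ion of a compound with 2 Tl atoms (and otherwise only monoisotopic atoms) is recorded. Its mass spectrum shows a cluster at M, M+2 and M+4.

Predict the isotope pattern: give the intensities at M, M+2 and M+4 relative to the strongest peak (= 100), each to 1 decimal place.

Expanding (0.29520 + 0.70480)^2:
P(M) = 0.29520^2 = 0.087143
P(M+2) = 2 × 0.29520^1 × 0.70480^1 = 0.416114
P(M+4) = 0.70480^2 = 0.496743
The M+4 peak is largest (0.496743); scaling to 100 gives 17.5 : 83.8 : 100.0.

17.5 : 83.8 : 100.0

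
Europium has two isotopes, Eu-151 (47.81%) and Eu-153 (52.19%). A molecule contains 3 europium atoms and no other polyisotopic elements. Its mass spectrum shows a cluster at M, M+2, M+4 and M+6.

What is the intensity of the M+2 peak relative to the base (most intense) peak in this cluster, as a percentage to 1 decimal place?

Binomial terms of (0.4781 + 0.5219)^3: M 0.1093, M+2 0.3579, M+4 0.3907, M+6 0.1422 → M+4 is the base peak.
P(M+4) = C(3,2) × 0.4781^1 × 0.5219^2 = 3 × 0.4781 × 0.27237961 = 0.390674 (base)
P(M+2) = C(3,1) × 0.4781^2 × 0.5219^1 = 3 × 0.22857961 × 0.5219 = 0.357887
Relative intensity = 0.357887 / 0.390674 × 100 = 91.6

91.6%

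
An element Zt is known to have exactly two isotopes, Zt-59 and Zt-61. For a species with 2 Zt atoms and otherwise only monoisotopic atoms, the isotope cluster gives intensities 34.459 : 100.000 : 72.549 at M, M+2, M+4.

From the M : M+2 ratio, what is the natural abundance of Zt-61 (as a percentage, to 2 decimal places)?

59.20%

Let p = fractional abundance of Zt-59. I(M+2)/I(M) = [C(2,1)·p^1·(1−p)] / p^2 = 2·(1−p)/p = 100.000/34.459 = 2.9020
(1−p)/p = 2.9020/2 = 1.4510  ⇒  p = 1/(1 + 1.4510) = 0.4080
Zt-59: 40.80%, Zt-61: 59.20%.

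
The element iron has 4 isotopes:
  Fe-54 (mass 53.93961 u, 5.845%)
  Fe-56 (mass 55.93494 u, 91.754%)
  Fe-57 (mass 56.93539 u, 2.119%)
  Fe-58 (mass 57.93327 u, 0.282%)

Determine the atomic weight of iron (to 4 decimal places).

Ar = Σ fᵢ·mᵢ = 0.05845 × 53.93961 + 0.91754 × 55.93494 + 0.02119 × 56.93539 + 0.00282 × 57.93327
= 3.152770 + 51.322545 + 1.206461 + 0.163372 = 55.845148 u

55.8451 u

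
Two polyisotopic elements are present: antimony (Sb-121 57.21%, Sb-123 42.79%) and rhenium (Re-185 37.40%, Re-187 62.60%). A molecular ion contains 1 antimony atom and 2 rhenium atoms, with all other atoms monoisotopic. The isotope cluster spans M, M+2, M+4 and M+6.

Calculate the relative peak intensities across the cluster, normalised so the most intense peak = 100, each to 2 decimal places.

Antimony pattern (n=1): 0.5721 : 0.4279
Rhenium pattern (n=2): 0.139876 : 0.468248 : 0.391876
Convolve the two distributions (both contribute in 2-u steps):
  M: 0.5721×0.139876 = 0.080023
  M+2: 0.5721×0.468248 + 0.4279×0.139876 = 0.327738
  M+4: 0.5721×0.391876 + 0.4279×0.468248 = 0.424556
  M+6: 0.4279×0.391876 = 0.167684
Scale to base peak (0.424556) = 100: 18.85 : 77.20 : 100.00 : 39.50

18.85 : 77.20 : 100.00 : 39.50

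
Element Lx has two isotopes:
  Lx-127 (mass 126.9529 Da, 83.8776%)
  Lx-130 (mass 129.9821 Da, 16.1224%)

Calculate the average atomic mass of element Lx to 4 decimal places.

The abundance-weighted mean is 0.838776 × 126.9529 + 0.161224 × 129.9821
= 106.48505 + 20.95623 = 127.44128 Da

127.4413 Da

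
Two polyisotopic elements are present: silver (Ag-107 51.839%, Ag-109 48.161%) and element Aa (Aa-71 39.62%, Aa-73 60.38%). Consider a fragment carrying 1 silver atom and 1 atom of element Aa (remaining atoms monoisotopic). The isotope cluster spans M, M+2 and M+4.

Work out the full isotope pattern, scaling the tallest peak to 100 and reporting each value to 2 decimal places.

Silver pattern (n=1): 0.51839 : 0.48161
Element Aa pattern (n=1): 0.3962 : 0.6038
Convolve the two distributions (both contribute in 2-u steps):
  M: 0.51839×0.3962 = 0.205386
  M+2: 0.51839×0.6038 + 0.48161×0.3962 = 0.503818
  M+4: 0.48161×0.6038 = 0.290796
Scale to base peak (0.503818) = 100: 40.77 : 100.00 : 57.72

40.77 : 100.00 : 57.72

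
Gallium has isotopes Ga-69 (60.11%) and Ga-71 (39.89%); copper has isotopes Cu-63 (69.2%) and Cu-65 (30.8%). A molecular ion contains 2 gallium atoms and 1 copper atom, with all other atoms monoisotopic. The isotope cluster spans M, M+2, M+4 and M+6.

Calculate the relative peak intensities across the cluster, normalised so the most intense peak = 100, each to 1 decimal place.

Gallium pattern (n=2): 0.36132121 : 0.47955758 : 0.15912121
Copper pattern (n=1): 0.6920 : 0.3080
Convolve the two distributions (both contribute in 2-u steps):
  M: 0.36132121×0.6920 = 0.250034
  M+2: 0.36132121×0.3080 + 0.47955758×0.6920 = 0.443141
  M+4: 0.47955758×0.3080 + 0.15912121×0.6920 = 0.257816
  M+6: 0.15912121×0.3080 = 0.049009
Scale to base peak (0.443141) = 100: 56.4 : 100.0 : 58.2 : 11.1

56.4 : 100.0 : 58.2 : 11.1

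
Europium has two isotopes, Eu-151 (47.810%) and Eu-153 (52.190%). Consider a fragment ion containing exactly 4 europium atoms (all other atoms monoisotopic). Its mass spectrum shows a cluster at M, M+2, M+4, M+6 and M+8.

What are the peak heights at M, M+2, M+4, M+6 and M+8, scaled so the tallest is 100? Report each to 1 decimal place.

14.0 : 61.1 : 100.0 : 72.8 : 19.9

Expanding (0.47810 + 0.52190)^4:
P(M) = 0.47810^4 = 0.052249
P(M+2) = 4 × 0.47810^3 × 0.52190^1 = 0.228141
P(M+4) = 6 × 0.47810^2 × 0.52190^2 = 0.373563
P(M+6) = 4 × 0.47810^1 × 0.52190^3 = 0.271857
P(M+8) = 0.52190^4 = 0.074191
The M+4 peak is largest (0.373563); scaling to 100 gives 14.0 : 61.1 : 100.0 : 72.8 : 19.9.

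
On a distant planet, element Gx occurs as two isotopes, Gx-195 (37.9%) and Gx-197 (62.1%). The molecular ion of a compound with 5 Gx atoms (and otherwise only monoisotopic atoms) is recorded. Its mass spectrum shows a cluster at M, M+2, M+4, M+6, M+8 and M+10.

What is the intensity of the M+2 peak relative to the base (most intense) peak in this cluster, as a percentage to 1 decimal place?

18.6%

Term probabilities: M 0.0078, M+2 0.0641, M+4 0.2099, M+6 0.3440, M+8 0.2818, M+10 0.0924. Base peak = M+6.
P(M+6) = C(5,3) × 0.379^2 × 0.621^3 = 10 × 0.143641 × 0.23948306 = 0.343996 (base)
P(M+2) = C(5,1) × 0.379^4 × 0.621^1 = 5 × 0.02063274 × 0.6210 = 0.064065
Relative intensity = 0.064065 / 0.343996 × 100 = 18.6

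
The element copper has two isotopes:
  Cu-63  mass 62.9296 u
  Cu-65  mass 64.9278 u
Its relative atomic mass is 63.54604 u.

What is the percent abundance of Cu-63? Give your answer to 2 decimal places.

69.15%

Let x be the fractional abundance of Cu-63; then Cu-65 has abundance 1 − x.
62.9296·x + 64.9278·(1 − x) = 63.54604
(62.9296 − 64.9278)·x = 63.54604 − 64.9278
x = -1.38176 / -1.9982 = 0.69150 → 69.15% Cu-63, 30.85% Cu-65.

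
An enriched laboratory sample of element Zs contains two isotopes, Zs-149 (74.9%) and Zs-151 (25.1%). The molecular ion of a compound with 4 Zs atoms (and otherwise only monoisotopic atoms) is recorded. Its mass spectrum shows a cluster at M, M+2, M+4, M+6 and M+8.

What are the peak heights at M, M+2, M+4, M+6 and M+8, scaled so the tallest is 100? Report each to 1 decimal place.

74.6 : 100.0 : 50.3 : 11.2 : 0.9

The 4 Zs atoms are independent, so intensities follow the terms of (0.749 + 0.251)^4.
P(M) = 0.749^4 = 0.314722
P(M+2) = 4 × 0.749^3 × 0.251^1 = 0.421871
P(M+4) = 6 × 0.749^2 × 0.251^2 = 0.212062
P(M+6) = 4 × 0.749^1 × 0.251^3 = 0.047376
P(M+8) = 0.251^4 = 0.003969
The M+2 peak is largest (0.421871); scaling to 100 gives 74.6 : 100.0 : 50.3 : 11.2 : 0.9.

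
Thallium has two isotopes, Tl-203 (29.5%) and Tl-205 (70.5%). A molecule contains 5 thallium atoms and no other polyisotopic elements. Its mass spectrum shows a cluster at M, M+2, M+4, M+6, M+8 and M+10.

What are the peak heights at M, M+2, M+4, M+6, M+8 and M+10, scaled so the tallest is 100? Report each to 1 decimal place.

The 5 Tl atoms are independent, so intensities follow the terms of (0.295 + 0.705)^5.
P(M) = 0.295^5 = 0.002234
P(M+2) = 5 × 0.295^4 × 0.705^1 = 0.026696
P(M+4) = 10 × 0.295^3 × 0.705^2 = 0.127598
P(M+6) = 10 × 0.295^2 × 0.705^3 = 0.304938
P(M+8) = 5 × 0.295^1 × 0.705^4 = 0.364375
P(M+10) = 0.705^5 = 0.174159
The M+8 peak is largest (0.364375); scaling to 100 gives 0.6 : 7.3 : 35.0 : 83.7 : 100.0 : 47.8.

0.6 : 7.3 : 35.0 : 83.7 : 100.0 : 47.8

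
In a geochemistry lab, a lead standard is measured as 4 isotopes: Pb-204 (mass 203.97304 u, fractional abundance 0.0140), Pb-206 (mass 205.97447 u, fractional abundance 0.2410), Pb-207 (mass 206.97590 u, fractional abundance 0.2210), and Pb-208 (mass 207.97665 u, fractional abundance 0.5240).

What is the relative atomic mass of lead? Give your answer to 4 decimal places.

The abundance-weighted mean is 0.0140 × 203.97304 + 0.2410 × 205.97447 + 0.2210 × 206.97590 + 0.5240 × 207.97665
= 2.855623 + 49.639847 + 45.741674 + 108.979765 = 207.216909 u

207.2169 u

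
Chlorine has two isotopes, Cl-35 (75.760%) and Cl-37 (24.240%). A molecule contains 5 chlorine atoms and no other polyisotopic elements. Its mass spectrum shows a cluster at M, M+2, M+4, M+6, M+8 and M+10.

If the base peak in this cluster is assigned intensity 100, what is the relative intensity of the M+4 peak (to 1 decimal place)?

Binomial terms of (0.75760 + 0.24240)^5: M 0.2496, M+2 0.3993, M+4 0.2555, M+6 0.0817, M+8 0.0131, M+10 0.0008 → M+2 is the base peak.
P(M+2) = C(5,1) × 0.75760^4 × 0.24240^1 = 5 × 0.32942751 × 0.2424 = 0.399266 (base)
P(M+4) = C(5,2) × 0.75760^3 × 0.24240^2 = 10 × 0.4348304 × 0.05875776 = 0.255497
Relative intensity = 0.255497 / 0.399266 × 100 = 64.0

64.0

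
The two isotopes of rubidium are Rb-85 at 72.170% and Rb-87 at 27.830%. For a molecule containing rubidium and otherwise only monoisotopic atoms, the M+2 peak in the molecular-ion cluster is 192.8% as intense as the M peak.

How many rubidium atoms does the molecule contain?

5

For n independent Rb atoms, I(M+2)/I(M) = n · (abundance Rb-87) / (abundance Rb-85) = n · 0.27830/0.72170.
n = 1.928 × 0.72170/0.27830 = 5.00 ≈ 5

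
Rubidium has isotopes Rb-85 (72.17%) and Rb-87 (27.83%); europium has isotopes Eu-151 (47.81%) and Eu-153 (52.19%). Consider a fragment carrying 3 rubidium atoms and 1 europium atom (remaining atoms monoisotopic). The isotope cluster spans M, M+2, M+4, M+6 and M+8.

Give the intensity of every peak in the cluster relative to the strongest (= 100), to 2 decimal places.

44.47 : 100.00 : 76.00 : 24.21 : 2.78

Rubidium pattern (n=3): 0.37589809 : 0.43485841 : 0.16768892 : 0.02155458
Europium pattern (n=1): 0.4781 : 0.5219
Convolve the two distributions (both contribute in 2-u steps):
  M: 0.37589809×0.4781 = 0.179717
  M+2: 0.37589809×0.5219 + 0.43485841×0.4781 = 0.404087
  M+4: 0.43485841×0.5219 + 0.16768892×0.4781 = 0.307125
  M+6: 0.16768892×0.5219 + 0.02155458×0.4781 = 0.097822
  M+8: 0.02155458×0.5219 = 0.011249
Scale to base peak (0.404087) = 100: 44.47 : 100.00 : 76.00 : 24.21 : 2.78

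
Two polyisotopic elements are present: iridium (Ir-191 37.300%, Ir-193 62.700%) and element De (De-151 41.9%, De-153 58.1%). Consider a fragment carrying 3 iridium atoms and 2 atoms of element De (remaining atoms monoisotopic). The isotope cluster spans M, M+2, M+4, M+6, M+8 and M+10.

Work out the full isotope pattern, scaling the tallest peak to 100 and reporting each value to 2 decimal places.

2.63 : 20.59 : 64.25 : 100.00 : 77.65 : 24.06

Iridium pattern (n=3): 0.05189512 : 0.26170165 : 0.43991135 : 0.24649188
Element De pattern (n=2): 0.175561 : 0.486878 : 0.337561
Convolve the two distributions (both contribute in 2-u steps):
  M: 0.05189512×0.175561 = 0.009111
  M+2: 0.05189512×0.486878 + 0.26170165×0.175561 = 0.071211
  M+4: 0.05189512×0.337561 + 0.26170165×0.486878 + 0.43991135×0.175561 = 0.222166
  M+6: 0.26170165×0.337561 + 0.43991135×0.486878 + 0.24649188×0.175561 = 0.345798
  M+8: 0.43991135×0.337561 + 0.24649188×0.486878 = 0.268508
  M+10: 0.24649188×0.337561 = 0.083206
Scale to base peak (0.345798) = 100: 2.63 : 20.59 : 64.25 : 100.00 : 77.65 : 24.06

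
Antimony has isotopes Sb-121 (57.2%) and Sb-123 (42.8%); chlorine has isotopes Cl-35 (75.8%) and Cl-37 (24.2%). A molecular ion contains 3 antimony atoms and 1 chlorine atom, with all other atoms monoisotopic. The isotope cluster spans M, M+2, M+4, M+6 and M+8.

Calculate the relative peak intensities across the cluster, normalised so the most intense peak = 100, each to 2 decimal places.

Antimony pattern (n=3): 0.18714925 : 0.42010426 : 0.31434374 : 0.07840275
Chlorine pattern (n=1): 0.7580 : 0.2420
Convolve the two distributions (both contribute in 2-u steps):
  M: 0.18714925×0.7580 = 0.141859
  M+2: 0.18714925×0.2420 + 0.42010426×0.7580 = 0.363729
  M+4: 0.42010426×0.2420 + 0.31434374×0.7580 = 0.339938
  M+6: 0.31434374×0.2420 + 0.07840275×0.7580 = 0.135500
  M+8: 0.07840275×0.2420 = 0.018973
Scale to base peak (0.363729) = 100: 39.00 : 100.00 : 93.46 : 37.25 : 5.22

39.00 : 100.00 : 93.46 : 37.25 : 5.22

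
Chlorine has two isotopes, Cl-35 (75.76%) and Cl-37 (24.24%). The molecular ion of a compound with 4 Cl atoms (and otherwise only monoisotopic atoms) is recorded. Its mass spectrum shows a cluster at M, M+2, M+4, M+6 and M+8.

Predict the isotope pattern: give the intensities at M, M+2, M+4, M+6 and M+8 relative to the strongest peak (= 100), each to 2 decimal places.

Each Cl atom is independently Cl-35 (p = 0.7576) or Cl-37 (q = 0.2424); the cluster is the binomial expansion (p + q)^4.
P(M) = 0.7576^4 = 0.329428
P(M+2) = 4 × 0.7576^3 × 0.2424^1 = 0.421612
P(M+4) = 6 × 0.7576^2 × 0.2424^2 = 0.202347
P(M+6) = 4 × 0.7576^1 × 0.2424^3 = 0.043162
P(M+8) = 0.2424^4 = 0.003452
The M+2 peak is largest (0.421612); scaling to 100 gives 78.14 : 100.00 : 47.99 : 10.24 : 0.82.

78.14 : 100.00 : 47.99 : 10.24 : 0.82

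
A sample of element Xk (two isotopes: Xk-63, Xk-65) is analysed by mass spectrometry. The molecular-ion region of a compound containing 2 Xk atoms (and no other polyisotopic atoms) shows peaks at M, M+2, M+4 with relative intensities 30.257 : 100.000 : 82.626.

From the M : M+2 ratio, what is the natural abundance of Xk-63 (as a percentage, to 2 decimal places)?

37.70%

If p is the fraction of Xk that is Xk-63, then I(M+2)/I(M) = [C(2,1)·p^1·(1−p)] / p^2 = 2·(1−p)/p = 100.000/30.257 = 3.3050
(1−p)/p = 3.3050/2 = 1.6525  ⇒  p = 1/(1 + 1.6525) = 0.3770
Xk-63: 37.70%, Xk-65: 62.30%.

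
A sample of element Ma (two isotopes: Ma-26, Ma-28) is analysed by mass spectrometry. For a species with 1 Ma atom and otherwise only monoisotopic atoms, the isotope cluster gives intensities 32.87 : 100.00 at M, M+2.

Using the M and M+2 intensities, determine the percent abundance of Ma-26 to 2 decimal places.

24.74%

Write p for the Ma-26 fraction. I(M+2)/I(M) = [C(1,1)·p^0·(1−p)] / p^1 = 1·(1−p)/p = 100.00/32.87 = 3.0423
(1−p)/p = 3.0423/1 = 3.0423  ⇒  p = 1/(1 + 3.0423) = 0.2474
Ma-26: 24.74%, Ma-28: 75.26%.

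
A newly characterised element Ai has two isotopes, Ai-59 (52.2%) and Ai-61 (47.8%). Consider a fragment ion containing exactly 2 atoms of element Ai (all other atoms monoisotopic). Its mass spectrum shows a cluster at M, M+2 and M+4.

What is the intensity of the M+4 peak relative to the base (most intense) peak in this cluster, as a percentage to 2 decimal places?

(0.522 + 0.478)^2 gives M 0.2725, M+2 0.4990, M+4 0.2285; the largest is M+2.
P(M+2) = C(2,1) × 0.522^1 × 0.478^1 = 2 × 0.5220 × 0.4780 = 0.499032 (base)
P(M+4) = C(2,2) × 0.522^0 × 0.478^2 = 1 × 1.0000 × 0.228484 = 0.228484
Relative intensity = 0.228484 / 0.499032 × 100 = 45.79

45.79%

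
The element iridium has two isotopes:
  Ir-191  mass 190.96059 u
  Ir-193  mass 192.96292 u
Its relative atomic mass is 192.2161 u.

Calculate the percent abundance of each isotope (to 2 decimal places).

Writing the weighted mean with unknown fraction x of Ir-191:
190.96059·x + 192.96292·(1 − x) = 192.2161
(190.96059 − 192.96292)·x = 192.2161 − 192.96292
x = -0.74682 / -2.00233 = 0.37298 → 37.30% Ir-191, 62.70% Ir-193.

Ir-191: 37.30%, Ir-193: 62.70%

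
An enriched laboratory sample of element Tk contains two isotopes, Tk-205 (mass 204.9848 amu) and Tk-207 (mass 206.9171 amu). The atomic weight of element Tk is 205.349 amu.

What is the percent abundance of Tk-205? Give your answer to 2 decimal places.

81.15%

Writing the weighted mean with unknown fraction x of Tk-205:
204.9848·x + 206.9171·(1 − x) = 205.349
(204.9848 − 206.9171)·x = 205.349 − 206.9171
x = -1.5681 / -1.9323 = 0.81152 → 81.15% Tk-205, 18.85% Tk-207.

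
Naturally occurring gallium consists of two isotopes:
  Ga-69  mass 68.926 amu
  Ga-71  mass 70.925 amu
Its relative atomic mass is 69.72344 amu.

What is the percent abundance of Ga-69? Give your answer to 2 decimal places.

60.11%

Writing the weighted mean with unknown fraction x of Ga-69:
68.926·x + 70.925·(1 − x) = 69.72344
(68.926 − 70.925)·x = 69.72344 − 70.925
x = -1.20156 / -1.999 = 0.60108 → 60.11% Ga-69, 39.89% Ga-71.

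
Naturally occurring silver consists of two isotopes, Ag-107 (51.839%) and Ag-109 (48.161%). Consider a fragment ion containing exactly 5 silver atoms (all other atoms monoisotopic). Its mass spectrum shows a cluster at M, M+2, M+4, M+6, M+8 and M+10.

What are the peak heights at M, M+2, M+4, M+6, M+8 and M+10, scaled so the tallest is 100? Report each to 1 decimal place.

11.6 : 53.8 : 100.0 : 92.9 : 43.2 : 8.0

The 5 Ag atoms are independent, so intensities follow the terms of (0.51839 + 0.48161)^5.
P(M) = 0.51839^5 = 0.037435
P(M+2) = 5 × 0.51839^4 × 0.48161^1 = 0.173897
P(M+4) = 10 × 0.51839^3 × 0.48161^2 = 0.323118
P(M+6) = 10 × 0.51839^2 × 0.48161^3 = 0.300192
P(M+8) = 5 × 0.51839^1 × 0.48161^4 = 0.139447
P(M+10) = 0.48161^5 = 0.025911
The M+4 peak is largest (0.323118); scaling to 100 gives 11.6 : 53.8 : 100.0 : 92.9 : 43.2 : 8.0.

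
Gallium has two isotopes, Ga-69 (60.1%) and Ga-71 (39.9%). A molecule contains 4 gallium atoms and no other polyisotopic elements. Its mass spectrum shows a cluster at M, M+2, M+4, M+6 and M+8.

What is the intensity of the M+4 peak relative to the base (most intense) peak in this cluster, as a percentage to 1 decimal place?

Term probabilities: M 0.1305, M+2 0.3465, M+4 0.3450, M+6 0.1527, M+8 0.0253. Base peak = M+2.
P(M+2) = C(4,1) × 0.601^3 × 0.399^1 = 4 × 0.2170818 × 0.3990 = 0.346463 (base)
P(M+4) = C(4,2) × 0.601^2 × 0.399^2 = 6 × 0.361201 × 0.159201 = 0.345021
Relative intensity = 0.345021 / 0.346463 × 100 = 99.6

99.6%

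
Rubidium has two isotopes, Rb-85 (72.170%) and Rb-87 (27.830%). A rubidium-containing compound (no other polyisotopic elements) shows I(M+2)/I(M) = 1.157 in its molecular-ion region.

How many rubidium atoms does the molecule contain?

For n independent Rb atoms, I(M+2)/I(M) = n · (abundance Rb-87) / (abundance Rb-85) = n · 0.27830/0.72170.
n = 1.157 × 0.72170/0.27830 = 3.00 ≈ 3

3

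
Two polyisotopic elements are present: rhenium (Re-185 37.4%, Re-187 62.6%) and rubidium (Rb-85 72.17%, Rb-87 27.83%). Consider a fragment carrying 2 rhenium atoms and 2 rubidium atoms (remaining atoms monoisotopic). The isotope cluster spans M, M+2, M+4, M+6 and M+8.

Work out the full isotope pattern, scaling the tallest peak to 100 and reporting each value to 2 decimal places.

18.08 : 74.45 : 100.00 : 48.06 : 7.53

Rhenium pattern (n=2): 0.139876 : 0.468248 : 0.391876
Rubidium pattern (n=2): 0.52085089 : 0.40169822 : 0.07745089
Convolve the two distributions (both contribute in 2-u steps):
  M: 0.139876×0.52085089 = 0.072855
  M+2: 0.139876×0.40169822 + 0.468248×0.52085089 = 0.300075
  M+4: 0.139876×0.07745089 + 0.468248×0.40169822 + 0.391876×0.52085089 = 0.403037
  M+6: 0.468248×0.07745089 + 0.391876×0.40169822 = 0.193682
  M+8: 0.391876×0.07745089 = 0.030351
Scale to base peak (0.403037) = 100: 18.08 : 74.45 : 100.00 : 48.06 : 7.53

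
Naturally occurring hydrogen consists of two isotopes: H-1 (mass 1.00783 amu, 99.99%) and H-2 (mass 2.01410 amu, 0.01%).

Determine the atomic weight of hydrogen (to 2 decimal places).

1.01 amu

Ar = Σ fᵢ·mᵢ = 0.9999 × 1.00783 + 0.0001 × 2.01410
= 1.007729 + 0.000201 = 1.007930 amu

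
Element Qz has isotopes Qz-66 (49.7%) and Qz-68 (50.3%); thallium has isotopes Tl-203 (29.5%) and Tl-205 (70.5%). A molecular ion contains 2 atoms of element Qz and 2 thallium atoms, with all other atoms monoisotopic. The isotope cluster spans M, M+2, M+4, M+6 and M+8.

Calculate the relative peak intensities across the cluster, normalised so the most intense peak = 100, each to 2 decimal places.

Element Qz pattern (n=2): 0.247009 : 0.499982 : 0.253009
Thallium pattern (n=2): 0.087025 : 0.41595 : 0.497025
Convolve the two distributions (both contribute in 2-u steps):
  M: 0.247009×0.087025 = 0.021496
  M+2: 0.247009×0.41595 + 0.499982×0.087025 = 0.146254
  M+4: 0.247009×0.497025 + 0.499982×0.41595 + 0.253009×0.087025 = 0.352755
  M+6: 0.499982×0.497025 + 0.253009×0.41595 = 0.353743
  M+8: 0.253009×0.497025 = 0.125752
Scale to base peak (0.353743) = 100: 6.08 : 41.34 : 99.72 : 100.00 : 35.55

6.08 : 41.34 : 99.72 : 100.00 : 35.55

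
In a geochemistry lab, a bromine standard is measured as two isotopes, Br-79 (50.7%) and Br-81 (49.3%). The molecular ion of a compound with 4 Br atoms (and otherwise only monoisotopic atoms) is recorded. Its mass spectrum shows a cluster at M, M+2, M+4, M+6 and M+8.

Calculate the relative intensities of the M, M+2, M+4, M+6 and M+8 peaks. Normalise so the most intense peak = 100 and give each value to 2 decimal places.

17.63 : 68.56 : 100.00 : 64.83 : 15.76

Each Br atom is independently Br-79 (p = 0.507) or Br-81 (q = 0.493); the cluster is the binomial expansion (p + q)^4.
P(M) = 0.507^4 = 0.066074
P(M+2) = 4 × 0.507^3 × 0.493^1 = 0.256999
P(M+4) = 6 × 0.507^2 × 0.493^2 = 0.374853
P(M+6) = 4 × 0.507^1 × 0.493^3 = 0.243001
P(M+8) = 0.493^4 = 0.059073
The M+4 peak is largest (0.374853); scaling to 100 gives 17.63 : 68.56 : 100.00 : 64.83 : 15.76.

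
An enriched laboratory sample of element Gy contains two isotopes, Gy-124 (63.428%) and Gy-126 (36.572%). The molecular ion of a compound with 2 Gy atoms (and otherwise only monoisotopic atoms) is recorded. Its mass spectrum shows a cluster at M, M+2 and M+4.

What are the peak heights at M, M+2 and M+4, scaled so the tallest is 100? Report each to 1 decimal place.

Expanding (0.63428 + 0.36572)^2:
P(M) = 0.63428^2 = 0.402311
P(M+2) = 2 × 0.63428^1 × 0.36572^1 = 0.463938
P(M+4) = 0.36572^2 = 0.133751
The M+2 peak is largest (0.463938); scaling to 100 gives 86.7 : 100.0 : 28.8.

86.7 : 100.0 : 28.8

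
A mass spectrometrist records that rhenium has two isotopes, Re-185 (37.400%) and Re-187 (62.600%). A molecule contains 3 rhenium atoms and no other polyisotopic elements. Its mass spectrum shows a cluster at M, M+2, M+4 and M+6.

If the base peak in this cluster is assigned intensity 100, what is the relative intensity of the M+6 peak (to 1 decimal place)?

Binomial terms of (0.37400 + 0.62600)^3: M 0.0523, M+2 0.2627, M+4 0.4397, M+6 0.2453 → M+4 is the base peak.
P(M+4) = C(3,2) × 0.37400^1 × 0.62600^2 = 3 × 0.3740 × 0.391876 = 0.439685 (base)
P(M+6) = C(3,3) × 0.37400^0 × 0.62600^3 = 1 × 1.0000 × 0.24531438 = 0.245314
Relative intensity = 0.245314 / 0.439685 × 100 = 55.8

55.8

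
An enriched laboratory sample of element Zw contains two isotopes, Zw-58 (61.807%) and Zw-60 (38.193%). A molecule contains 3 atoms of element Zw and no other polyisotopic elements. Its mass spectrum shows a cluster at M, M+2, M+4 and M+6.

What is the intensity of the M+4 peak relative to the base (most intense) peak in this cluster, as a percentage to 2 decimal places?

61.79%

Binomial terms of (0.61807 + 0.38193)^3: M 0.2361, M+2 0.4377, M+4 0.2705, M+6 0.0557 → M+2 is the base peak.
P(M+2) = C(3,1) × 0.61807^2 × 0.38193^1 = 3 × 0.38201052 × 0.38193 = 0.437704 (base)
P(M+4) = C(3,2) × 0.61807^1 × 0.38193^2 = 3 × 0.61807 × 0.14587052 = 0.270475
Relative intensity = 0.270475 / 0.437704 × 100 = 61.79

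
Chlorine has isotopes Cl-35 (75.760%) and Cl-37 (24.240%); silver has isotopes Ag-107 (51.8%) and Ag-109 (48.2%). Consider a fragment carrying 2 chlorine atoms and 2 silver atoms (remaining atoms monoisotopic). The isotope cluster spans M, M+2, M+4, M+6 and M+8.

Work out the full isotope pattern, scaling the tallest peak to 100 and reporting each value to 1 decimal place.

Chlorine pattern (n=2): 0.57395776 : 0.36728448 : 0.05875776
Silver pattern (n=2): 0.268324 : 0.499352 : 0.232324
Convolve the two distributions (both contribute in 2-u steps):
  M: 0.57395776×0.268324 = 0.154007
  M+2: 0.57395776×0.499352 + 0.36728448×0.268324 = 0.385158
  M+4: 0.57395776×0.232324 + 0.36728448×0.499352 + 0.05875776×0.268324 = 0.332515
  M+6: 0.36728448×0.232324 + 0.05875776×0.499352 = 0.114670
  M+8: 0.05875776×0.232324 = 0.013651
Scale to base peak (0.385158) = 100: 40.0 : 100.0 : 86.3 : 29.8 : 3.5

40.0 : 100.0 : 86.3 : 29.8 : 3.5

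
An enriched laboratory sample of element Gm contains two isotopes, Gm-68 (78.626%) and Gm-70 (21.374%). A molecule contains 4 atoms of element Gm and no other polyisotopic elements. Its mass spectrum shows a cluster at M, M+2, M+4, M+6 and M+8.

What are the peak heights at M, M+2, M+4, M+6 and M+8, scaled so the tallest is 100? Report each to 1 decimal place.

92.0 : 100.0 : 40.8 : 7.4 : 0.5

The 4 Gm atoms are independent, so intensities follow the terms of (0.78626 + 0.21374)^4.
P(M) = 0.78626^4 = 0.382177
P(M+2) = 4 × 0.78626^3 × 0.21374^1 = 0.415570
P(M+4) = 6 × 0.78626^2 × 0.21374^2 = 0.169455
P(M+6) = 4 × 0.78626^1 × 0.21374^3 = 0.030710
P(M+8) = 0.21374^4 = 0.002087
The M+2 peak is largest (0.415570); scaling to 100 gives 92.0 : 100.0 : 40.8 : 7.4 : 0.5.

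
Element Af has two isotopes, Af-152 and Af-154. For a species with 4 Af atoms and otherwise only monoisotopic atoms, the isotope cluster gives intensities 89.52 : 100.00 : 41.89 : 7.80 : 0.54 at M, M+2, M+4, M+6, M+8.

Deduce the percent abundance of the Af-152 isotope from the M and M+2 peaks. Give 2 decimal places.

Let p = fractional abundance of Af-152. I(M+2)/I(M) = [C(4,1)·p^3·(1−p)] / p^4 = 4·(1−p)/p = 100.00/89.52 = 1.1171
(1−p)/p = 1.1171/4 = 0.2793  ⇒  p = 1/(1 + 0.2793) = 0.7817
Af-152: 78.17%, Af-154: 21.83%.

78.17%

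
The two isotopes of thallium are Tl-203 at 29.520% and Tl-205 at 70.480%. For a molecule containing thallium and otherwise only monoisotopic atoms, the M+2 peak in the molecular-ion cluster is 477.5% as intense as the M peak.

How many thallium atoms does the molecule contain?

2

The M+2/M ratio from n Tl atoms is n · q/p = n · 0.70480/0.29520.
n = 4.775 × 0.29520/0.70480 = 2.00 ≈ 2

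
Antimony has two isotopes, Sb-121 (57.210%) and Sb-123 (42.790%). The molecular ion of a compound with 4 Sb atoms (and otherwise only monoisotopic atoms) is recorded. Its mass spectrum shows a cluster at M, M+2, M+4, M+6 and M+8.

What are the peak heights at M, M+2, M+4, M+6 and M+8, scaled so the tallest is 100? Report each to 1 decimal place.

29.8 : 89.1 : 100.0 : 49.9 : 9.3

Each Sb atom is independently Sb-121 (p = 0.57210) or Sb-123 (q = 0.42790); the cluster is the binomial expansion (p + q)^4.
P(M) = 0.57210^4 = 0.107124
P(M+2) = 4 × 0.57210^3 × 0.42790^1 = 0.320493
P(M+4) = 6 × 0.57210^2 × 0.42790^2 = 0.359567
P(M+6) = 4 × 0.57210^1 × 0.42790^3 = 0.179291
P(M+8) = 0.42790^4 = 0.033525
The M+4 peak is largest (0.359567); scaling to 100 gives 29.8 : 89.1 : 100.0 : 49.9 : 9.3.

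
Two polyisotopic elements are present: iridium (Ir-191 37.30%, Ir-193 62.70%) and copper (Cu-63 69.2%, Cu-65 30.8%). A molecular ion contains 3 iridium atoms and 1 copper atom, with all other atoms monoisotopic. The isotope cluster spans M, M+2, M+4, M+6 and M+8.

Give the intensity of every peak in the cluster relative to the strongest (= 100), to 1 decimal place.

Iridium pattern (n=3): 0.05189512 : 0.26170165 : 0.43991135 : 0.24649188
Copper pattern (n=1): 0.6920 : 0.3080
Convolve the two distributions (both contribute in 2-u steps):
  M: 0.05189512×0.6920 = 0.035911
  M+2: 0.05189512×0.3080 + 0.26170165×0.6920 = 0.197081
  M+4: 0.26170165×0.3080 + 0.43991135×0.6920 = 0.385023
  M+6: 0.43991135×0.3080 + 0.24649188×0.6920 = 0.306065
  M+8: 0.24649188×0.3080 = 0.075919
Scale to base peak (0.385023) = 100: 9.3 : 51.2 : 100.0 : 79.5 : 19.7

9.3 : 51.2 : 100.0 : 79.5 : 19.7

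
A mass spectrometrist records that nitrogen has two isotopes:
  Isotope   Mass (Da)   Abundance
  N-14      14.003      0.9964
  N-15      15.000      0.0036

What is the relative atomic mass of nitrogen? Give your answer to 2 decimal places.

14.01 Da

Average mass = Σ (abundance × isotope mass) = 0.9964 × 14.003 + 0.0036 × 15.000
= 13.9526 + 0.0540 = 14.0066 Da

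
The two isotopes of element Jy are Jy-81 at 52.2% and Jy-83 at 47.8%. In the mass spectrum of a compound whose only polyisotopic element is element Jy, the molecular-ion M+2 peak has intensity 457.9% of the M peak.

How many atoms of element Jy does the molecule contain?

5

With n Jy atoms, P(M+2)/P(M) = C(n,1)·p^(n−1)q / p^n = n·q/p = n · 0.478/0.522.
n = 4.579 × 0.522/0.478 = 5.00 ≈ 5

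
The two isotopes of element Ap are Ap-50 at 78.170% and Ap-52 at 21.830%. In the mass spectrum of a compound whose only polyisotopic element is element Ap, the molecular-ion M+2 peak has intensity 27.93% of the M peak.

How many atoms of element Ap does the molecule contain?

The M+2/M ratio from n Ap atoms is n · q/p = n · 0.21830/0.78170.
n = 0.2793 × 0.78170/0.21830 = 1.00 ≈ 1

1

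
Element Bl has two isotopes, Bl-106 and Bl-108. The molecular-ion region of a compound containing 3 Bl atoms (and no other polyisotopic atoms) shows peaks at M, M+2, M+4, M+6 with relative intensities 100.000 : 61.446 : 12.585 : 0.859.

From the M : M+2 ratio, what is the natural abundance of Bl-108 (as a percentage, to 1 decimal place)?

17.0%

If p is the fraction of Bl that is Bl-106, then I(M+2)/I(M) = [C(3,1)·p^2·(1−p)] / p^3 = 3·(1−p)/p = 61.446/100.000 = 0.6145
(1−p)/p = 0.6145/3 = 0.2048  ⇒  p = 1/(1 + 0.2048) = 0.8300
Bl-106: 83.0%, Bl-108: 17.0%.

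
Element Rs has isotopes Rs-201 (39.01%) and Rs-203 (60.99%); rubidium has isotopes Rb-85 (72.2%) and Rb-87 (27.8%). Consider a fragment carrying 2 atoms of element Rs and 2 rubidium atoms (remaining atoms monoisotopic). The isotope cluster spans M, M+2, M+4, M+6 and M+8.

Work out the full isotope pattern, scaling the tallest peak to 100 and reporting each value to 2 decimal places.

20.00 : 77.93 : 100.00 : 46.91 : 7.25

Element Rs pattern (n=2): 0.15217801 : 0.47584398 : 0.37197801
Rubidium pattern (n=2): 0.521284 : 0.401432 : 0.077284
Convolve the two distributions (both contribute in 2-u steps):
  M: 0.15217801×0.521284 = 0.079328
  M+2: 0.15217801×0.401432 + 0.47584398×0.521284 = 0.309139
  M+4: 0.15217801×0.077284 + 0.47584398×0.401432 + 0.37197801×0.521284 = 0.396686
  M+6: 0.47584398×0.077284 + 0.37197801×0.401432 = 0.186099
  M+8: 0.37197801×0.077284 = 0.028748
Scale to base peak (0.396686) = 100: 20.00 : 77.93 : 100.00 : 46.91 : 7.25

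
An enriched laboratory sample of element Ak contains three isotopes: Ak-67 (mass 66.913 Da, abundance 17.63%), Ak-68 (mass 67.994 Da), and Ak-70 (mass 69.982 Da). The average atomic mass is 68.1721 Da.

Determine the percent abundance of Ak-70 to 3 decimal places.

Let x and y be the fractions of Ak-68 and Ak-70. Then x + y = 1 − 0.1763 = 0.8237 and 67.994x + 69.982y = 68.1721 − 0.1763×66.913 = 56.3753381.
Substituting: 67.994x + 69.982(0.8237 − x) = 56.3753381
(67.994 − 69.982)x = -1.2688353  ⇒  x = 0.63825, y = 0.18545
Ak-68: 63.825%, Ak-70: 18.545%.

18.545%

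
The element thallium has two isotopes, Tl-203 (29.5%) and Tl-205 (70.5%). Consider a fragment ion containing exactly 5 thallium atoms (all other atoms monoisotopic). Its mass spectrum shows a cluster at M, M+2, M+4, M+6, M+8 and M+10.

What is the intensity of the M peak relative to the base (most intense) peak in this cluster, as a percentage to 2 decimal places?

0.61%

Term probabilities: M 0.0022, M+2 0.0267, M+4 0.1276, M+6 0.3049, M+8 0.3644, M+10 0.1742. Base peak = M+8.
P(M+8) = C(5,4) × 0.295^1 × 0.705^4 = 5 × 0.2950 × 0.24703385 = 0.364375 (base)
P(M) = C(5,0) × 0.295^5 × 0.705^0 = 1 × 0.00223414 × 1.0000 = 0.002234
Relative intensity = 0.002234 / 0.364375 × 100 = 0.61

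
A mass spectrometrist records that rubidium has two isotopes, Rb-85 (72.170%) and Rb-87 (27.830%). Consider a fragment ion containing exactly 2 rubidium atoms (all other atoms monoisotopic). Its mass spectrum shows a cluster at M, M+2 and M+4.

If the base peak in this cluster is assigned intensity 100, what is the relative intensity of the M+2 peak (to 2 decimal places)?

77.12

(0.72170 + 0.27830)^2 gives M 0.5209, M+2 0.4017, M+4 0.0775; the largest is M.
P(M) = C(2,0) × 0.72170^2 × 0.27830^0 = 1 × 0.52085089 × 1.0000 = 0.520851 (base)
P(M+2) = C(2,1) × 0.72170^1 × 0.27830^1 = 2 × 0.7217 × 0.2783 = 0.401698
Relative intensity = 0.401698 / 0.520851 × 100 = 77.12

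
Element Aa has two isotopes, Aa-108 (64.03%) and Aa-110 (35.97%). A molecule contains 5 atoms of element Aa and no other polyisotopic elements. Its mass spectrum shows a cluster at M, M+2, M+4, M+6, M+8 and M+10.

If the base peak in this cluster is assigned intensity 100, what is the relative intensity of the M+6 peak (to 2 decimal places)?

(0.6403 + 0.3597)^5 gives M 0.1076, M+2 0.3023, M+4 0.3396, M+6 0.1908, M+8 0.0536, M+10 0.0060; the largest is M+4.
P(M+4) = C(5,2) × 0.6403^3 × 0.3597^2 = 10 × 0.26251281 × 0.12938409 = 0.339650 (base)
P(M+6) = C(5,3) × 0.6403^2 × 0.3597^3 = 10 × 0.40998409 × 0.04653946 = 0.190804
Relative intensity = 0.190804 / 0.339650 × 100 = 56.18

56.18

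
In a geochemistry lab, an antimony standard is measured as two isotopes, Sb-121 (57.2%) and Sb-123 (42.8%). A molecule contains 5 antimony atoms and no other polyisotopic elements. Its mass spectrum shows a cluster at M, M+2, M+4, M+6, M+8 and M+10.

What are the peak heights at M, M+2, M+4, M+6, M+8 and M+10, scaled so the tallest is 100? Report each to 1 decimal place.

17.9 : 66.8 : 100.0 : 74.8 : 28.0 : 4.2

Each Sb atom is independently Sb-121 (p = 0.572) or Sb-123 (q = 0.428); the cluster is the binomial expansion (p + q)^5.
P(M) = 0.572^5 = 0.061232
P(M+2) = 5 × 0.572^4 × 0.428^1 = 0.229086
P(M+4) = 10 × 0.572^3 × 0.428^2 = 0.342827
P(M+6) = 10 × 0.572^2 × 0.428^3 = 0.256521
P(M+8) = 5 × 0.572^1 × 0.428^4 = 0.095971
P(M+10) = 0.428^5 = 0.014362
The M+4 peak is largest (0.342827); scaling to 100 gives 17.9 : 66.8 : 100.0 : 74.8 : 28.0 : 4.2.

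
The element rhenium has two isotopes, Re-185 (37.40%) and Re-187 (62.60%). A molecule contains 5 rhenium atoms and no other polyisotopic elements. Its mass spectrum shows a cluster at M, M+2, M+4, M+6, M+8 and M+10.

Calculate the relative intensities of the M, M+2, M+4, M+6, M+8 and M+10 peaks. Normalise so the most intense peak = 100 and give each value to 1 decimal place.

2.1 : 17.8 : 59.7 : 100.0 : 83.7 : 28.0

The 5 Re atoms are independent, so intensities follow the terms of (0.3740 + 0.6260)^5.
P(M) = 0.3740^5 = 0.007317
P(M+2) = 5 × 0.3740^4 × 0.6260^1 = 0.061239
P(M+4) = 10 × 0.3740^3 × 0.6260^2 = 0.205005
P(M+6) = 10 × 0.3740^2 × 0.6260^3 = 0.343136
P(M+8) = 5 × 0.3740^1 × 0.6260^4 = 0.287170
P(M+10) = 0.6260^5 = 0.096133
The M+6 peak is largest (0.343136); scaling to 100 gives 2.1 : 17.8 : 59.7 : 100.0 : 83.7 : 28.0.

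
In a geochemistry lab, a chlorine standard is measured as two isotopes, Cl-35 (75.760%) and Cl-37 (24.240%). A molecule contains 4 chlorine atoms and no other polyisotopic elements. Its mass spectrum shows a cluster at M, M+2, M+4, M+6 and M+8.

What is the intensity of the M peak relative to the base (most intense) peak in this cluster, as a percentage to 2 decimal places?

Term probabilities: M 0.3294, M+2 0.4216, M+4 0.2023, M+6 0.0432, M+8 0.0035. Base peak = M+2.
P(M+2) = C(4,1) × 0.75760^3 × 0.24240^1 = 4 × 0.4348304 × 0.2424 = 0.421612 (base)
P(M) = C(4,0) × 0.75760^4 × 0.24240^0 = 1 × 0.32942751 × 1.0000 = 0.329428
Relative intensity = 0.329428 / 0.421612 × 100 = 78.14

78.14%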